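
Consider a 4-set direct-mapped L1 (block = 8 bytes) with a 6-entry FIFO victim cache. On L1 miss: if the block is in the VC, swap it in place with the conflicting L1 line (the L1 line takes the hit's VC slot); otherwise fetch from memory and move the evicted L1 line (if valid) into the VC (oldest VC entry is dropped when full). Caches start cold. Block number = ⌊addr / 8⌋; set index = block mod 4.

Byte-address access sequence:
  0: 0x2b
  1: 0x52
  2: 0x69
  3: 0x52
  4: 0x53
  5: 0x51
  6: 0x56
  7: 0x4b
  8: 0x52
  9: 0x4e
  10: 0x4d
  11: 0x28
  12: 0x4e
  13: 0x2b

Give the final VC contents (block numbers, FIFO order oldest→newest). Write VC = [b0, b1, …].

  [0] addr=0x2b blk=5 s=1: MISS | VC []
  [1] addr=0x52 blk=10 s=2: MISS | VC []
  [2] addr=0x69 blk=13 s=1: MISS | VC [5]
  [3] addr=0x52 blk=10 s=2: L1-HIT | VC [5]
  [4] addr=0x53 blk=10 s=2: L1-HIT | VC [5]
  [5] addr=0x51 blk=10 s=2: L1-HIT | VC [5]
  [6] addr=0x56 blk=10 s=2: L1-HIT | VC [5]
  [7] addr=0x4b blk=9 s=1: MISS | VC [5, 13]
  [8] addr=0x52 blk=10 s=2: L1-HIT | VC [5, 13]
  [9] addr=0x4e blk=9 s=1: L1-HIT | VC [5, 13]
  [10] addr=0x4d blk=9 s=1: L1-HIT | VC [5, 13]
  [11] addr=0x28 blk=5 s=1: VC-HIT | VC [9, 13]
  [12] addr=0x4e blk=9 s=1: VC-HIT | VC [5, 13]
  [13] addr=0x2b blk=5 s=1: VC-HIT | VC [9, 13]

VC = [9, 13]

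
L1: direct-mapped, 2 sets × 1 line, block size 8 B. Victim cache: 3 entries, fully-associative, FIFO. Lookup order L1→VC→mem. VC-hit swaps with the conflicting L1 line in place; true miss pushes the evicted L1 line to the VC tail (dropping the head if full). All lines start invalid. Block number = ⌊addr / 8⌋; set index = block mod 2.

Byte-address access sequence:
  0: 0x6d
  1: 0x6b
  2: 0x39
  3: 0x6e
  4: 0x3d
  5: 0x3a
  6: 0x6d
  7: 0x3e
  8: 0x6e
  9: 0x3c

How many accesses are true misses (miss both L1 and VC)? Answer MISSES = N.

0: 0x6d (blk 13, set 1) → MISS  vc=[]
1: 0x6b (blk 13, set 1) → L1-HIT  vc=[]
2: 0x39 (blk 7, set 1) → MISS  vc=[13]
3: 0x6e (blk 13, set 1) → VC-HIT  vc=[7]
4: 0x3d (blk 7, set 1) → VC-HIT  vc=[13]
5: 0x3a (blk 7, set 1) → L1-HIT  vc=[13]
6: 0x6d (blk 13, set 1) → VC-HIT  vc=[7]
7: 0x3e (blk 7, set 1) → VC-HIT  vc=[13]
8: 0x6e (blk 13, set 1) → VC-HIT  vc=[7]
9: 0x3c (blk 7, set 1) → VC-HIT  vc=[13]

MISSES = 2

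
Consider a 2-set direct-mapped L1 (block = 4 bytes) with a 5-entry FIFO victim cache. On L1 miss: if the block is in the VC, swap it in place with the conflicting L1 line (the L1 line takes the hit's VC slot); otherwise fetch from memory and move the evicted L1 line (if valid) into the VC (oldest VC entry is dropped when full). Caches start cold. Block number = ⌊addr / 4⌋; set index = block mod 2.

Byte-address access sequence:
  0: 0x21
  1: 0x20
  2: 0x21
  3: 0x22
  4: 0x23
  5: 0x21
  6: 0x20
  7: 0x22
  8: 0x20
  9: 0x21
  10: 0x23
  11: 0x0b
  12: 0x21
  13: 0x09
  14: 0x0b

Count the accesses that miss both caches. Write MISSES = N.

MISSES = 2

  [0] addr=0x21 blk=8 s=0: MISS | VC []
  [1] addr=0x20 blk=8 s=0: L1-HIT | VC []
  [2] addr=0x21 blk=8 s=0: L1-HIT | VC []
  [3] addr=0x22 blk=8 s=0: L1-HIT | VC []
  [4] addr=0x23 blk=8 s=0: L1-HIT | VC []
  [5] addr=0x21 blk=8 s=0: L1-HIT | VC []
  [6] addr=0x20 blk=8 s=0: L1-HIT | VC []
  [7] addr=0x22 blk=8 s=0: L1-HIT | VC []
  [8] addr=0x20 blk=8 s=0: L1-HIT | VC []
  [9] addr=0x21 blk=8 s=0: L1-HIT | VC []
  [10] addr=0x23 blk=8 s=0: L1-HIT | VC []
  [11] addr=0xb blk=2 s=0: MISS | VC [8]
  [12] addr=0x21 blk=8 s=0: VC-HIT | VC [2]
  [13] addr=0x9 blk=2 s=0: VC-HIT | VC [8]
  [14] addr=0xb blk=2 s=0: L1-HIT | VC [8]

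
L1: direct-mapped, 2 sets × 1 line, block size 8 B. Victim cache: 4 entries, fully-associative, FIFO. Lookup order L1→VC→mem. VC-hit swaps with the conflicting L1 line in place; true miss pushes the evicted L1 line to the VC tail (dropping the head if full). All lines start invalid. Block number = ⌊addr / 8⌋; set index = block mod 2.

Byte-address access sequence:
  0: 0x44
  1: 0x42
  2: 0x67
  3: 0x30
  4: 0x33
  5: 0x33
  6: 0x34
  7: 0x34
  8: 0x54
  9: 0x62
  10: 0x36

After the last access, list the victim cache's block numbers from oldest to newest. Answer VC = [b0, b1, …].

VC = [8, 10, 12]

  [0] addr=0x44 blk=8 s=0: MISS | VC []
  [1] addr=0x42 blk=8 s=0: L1-HIT | VC []
  [2] addr=0x67 blk=12 s=0: MISS | VC [8]
  [3] addr=0x30 blk=6 s=0: MISS | VC [8, 12]
  [4] addr=0x33 blk=6 s=0: L1-HIT | VC [8, 12]
  [5] addr=0x33 blk=6 s=0: L1-HIT | VC [8, 12]
  [6] addr=0x34 blk=6 s=0: L1-HIT | VC [8, 12]
  [7] addr=0x34 blk=6 s=0: L1-HIT | VC [8, 12]
  [8] addr=0x54 blk=10 s=0: MISS | VC [8, 12, 6]
  [9] addr=0x62 blk=12 s=0: VC-HIT | VC [8, 10, 6]
  [10] addr=0x36 blk=6 s=0: VC-HIT | VC [8, 10, 12]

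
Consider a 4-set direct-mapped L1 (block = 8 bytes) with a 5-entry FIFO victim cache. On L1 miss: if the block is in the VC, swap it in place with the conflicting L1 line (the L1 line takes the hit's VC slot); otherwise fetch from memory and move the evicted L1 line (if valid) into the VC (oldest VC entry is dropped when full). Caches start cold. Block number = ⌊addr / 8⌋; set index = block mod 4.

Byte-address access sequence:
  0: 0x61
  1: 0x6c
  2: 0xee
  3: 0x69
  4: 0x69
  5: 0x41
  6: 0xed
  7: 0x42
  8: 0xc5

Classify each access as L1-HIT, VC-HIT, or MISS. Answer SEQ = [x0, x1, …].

0: 0x61 (blk 12, set 0) → MISS  vc=[]
1: 0x6c (blk 13, set 1) → MISS  vc=[]
2: 0xee (blk 29, set 1) → MISS  vc=[13]
3: 0x69 (blk 13, set 1) → VC-HIT  vc=[29]
4: 0x69 (blk 13, set 1) → L1-HIT  vc=[29]
5: 0x41 (blk 8, set 0) → MISS  vc=[29, 12]
6: 0xed (blk 29, set 1) → VC-HIT  vc=[13, 12]
7: 0x42 (blk 8, set 0) → L1-HIT  vc=[13, 12]
8: 0xc5 (blk 24, set 0) → MISS  vc=[13, 12, 8]

SEQ = [MISS, MISS, MISS, VC-HIT, L1-HIT, MISS, VC-HIT, L1-HIT, MISS]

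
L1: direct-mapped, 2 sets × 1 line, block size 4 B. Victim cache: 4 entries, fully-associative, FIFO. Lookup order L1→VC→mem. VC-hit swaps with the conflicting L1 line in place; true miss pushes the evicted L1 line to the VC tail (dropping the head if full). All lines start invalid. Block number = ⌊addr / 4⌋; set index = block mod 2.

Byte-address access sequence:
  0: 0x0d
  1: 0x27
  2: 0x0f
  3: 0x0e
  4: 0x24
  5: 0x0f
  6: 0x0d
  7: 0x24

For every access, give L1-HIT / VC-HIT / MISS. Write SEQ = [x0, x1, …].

SEQ = [MISS, MISS, VC-HIT, L1-HIT, VC-HIT, VC-HIT, L1-HIT, VC-HIT]

#0 0xd→b3/s1 MISS; vc=[]
#1 0x27→b9/s1 MISS; vc=[3]
#2 0xf→b3/s1 VC-HIT; vc=[9]
#3 0xe→b3/s1 L1-HIT; vc=[9]
#4 0x24→b9/s1 VC-HIT; vc=[3]
#5 0xf→b3/s1 VC-HIT; vc=[9]
#6 0xd→b3/s1 L1-HIT; vc=[9]
#7 0x24→b9/s1 VC-HIT; vc=[3]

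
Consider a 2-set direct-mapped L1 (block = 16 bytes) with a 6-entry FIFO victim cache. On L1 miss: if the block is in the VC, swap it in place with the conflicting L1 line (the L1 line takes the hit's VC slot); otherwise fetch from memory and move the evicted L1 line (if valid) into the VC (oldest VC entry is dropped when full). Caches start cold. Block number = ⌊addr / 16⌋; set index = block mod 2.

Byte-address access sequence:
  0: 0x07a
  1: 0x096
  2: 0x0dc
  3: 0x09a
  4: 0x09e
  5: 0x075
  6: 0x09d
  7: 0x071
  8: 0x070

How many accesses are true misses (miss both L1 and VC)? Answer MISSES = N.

MISSES = 3

#0 0x7a→b7/s1 MISS; vc=[]
#1 0x96→b9/s1 MISS; vc=[7]
#2 0xdc→b13/s1 MISS; vc=[7,9]
#3 0x9a→b9/s1 VC-HIT; vc=[7,13]
#4 0x9e→b9/s1 L1-HIT; vc=[7,13]
#5 0x75→b7/s1 VC-HIT; vc=[9,13]
#6 0x9d→b9/s1 VC-HIT; vc=[7,13]
#7 0x71→b7/s1 VC-HIT; vc=[9,13]
#8 0x70→b7/s1 L1-HIT; vc=[9,13]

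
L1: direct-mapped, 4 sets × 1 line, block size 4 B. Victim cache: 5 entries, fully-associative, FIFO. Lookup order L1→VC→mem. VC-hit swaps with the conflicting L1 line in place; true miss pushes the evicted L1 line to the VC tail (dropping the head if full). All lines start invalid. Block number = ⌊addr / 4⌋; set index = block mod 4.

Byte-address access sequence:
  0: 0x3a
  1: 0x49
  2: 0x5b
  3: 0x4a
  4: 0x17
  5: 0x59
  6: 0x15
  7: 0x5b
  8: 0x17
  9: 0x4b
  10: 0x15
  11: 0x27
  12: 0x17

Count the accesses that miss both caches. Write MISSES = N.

#0 0x3a→b14/s2 MISS; vc=[]
#1 0x49→b18/s2 MISS; vc=[14]
#2 0x5b→b22/s2 MISS; vc=[14,18]
#3 0x4a→b18/s2 VC-HIT; vc=[14,22]
#4 0x17→b5/s1 MISS; vc=[14,22]
#5 0x59→b22/s2 VC-HIT; vc=[14,18]
#6 0x15→b5/s1 L1-HIT; vc=[14,18]
#7 0x5b→b22/s2 L1-HIT; vc=[14,18]
#8 0x17→b5/s1 L1-HIT; vc=[14,18]
#9 0x4b→b18/s2 VC-HIT; vc=[14,22]
#10 0x15→b5/s1 L1-HIT; vc=[14,22]
#11 0x27→b9/s1 MISS; vc=[14,22,5]
#12 0x17→b5/s1 VC-HIT; vc=[14,22,9]

MISSES = 5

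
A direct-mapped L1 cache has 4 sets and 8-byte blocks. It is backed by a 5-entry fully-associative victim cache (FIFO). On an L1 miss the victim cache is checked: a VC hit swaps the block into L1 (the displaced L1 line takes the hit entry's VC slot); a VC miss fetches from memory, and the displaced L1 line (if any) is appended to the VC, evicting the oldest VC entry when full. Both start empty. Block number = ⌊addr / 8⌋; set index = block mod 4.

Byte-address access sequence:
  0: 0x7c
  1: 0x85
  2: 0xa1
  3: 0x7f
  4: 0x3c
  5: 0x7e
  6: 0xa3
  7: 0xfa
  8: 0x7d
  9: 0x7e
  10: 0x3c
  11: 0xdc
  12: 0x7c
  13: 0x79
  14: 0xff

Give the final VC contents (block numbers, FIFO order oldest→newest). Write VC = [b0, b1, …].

#0 0x7c→b15/s3 MISS; vc=[]
#1 0x85→b16/s0 MISS; vc=[]
#2 0xa1→b20/s0 MISS; vc=[16]
#3 0x7f→b15/s3 L1-HIT; vc=[16]
#4 0x3c→b7/s3 MISS; vc=[16,15]
#5 0x7e→b15/s3 VC-HIT; vc=[16,7]
#6 0xa3→b20/s0 L1-HIT; vc=[16,7]
#7 0xfa→b31/s3 MISS; vc=[16,7,15]
#8 0x7d→b15/s3 VC-HIT; vc=[16,7,31]
#9 0x7e→b15/s3 L1-HIT; vc=[16,7,31]
#10 0x3c→b7/s3 VC-HIT; vc=[16,15,31]
#11 0xdc→b27/s3 MISS; vc=[16,15,31,7]
#12 0x7c→b15/s3 VC-HIT; vc=[16,27,31,7]
#13 0x79→b15/s3 L1-HIT; vc=[16,27,31,7]
#14 0xff→b31/s3 VC-HIT; vc=[16,27,15,7]

VC = [16, 27, 15, 7]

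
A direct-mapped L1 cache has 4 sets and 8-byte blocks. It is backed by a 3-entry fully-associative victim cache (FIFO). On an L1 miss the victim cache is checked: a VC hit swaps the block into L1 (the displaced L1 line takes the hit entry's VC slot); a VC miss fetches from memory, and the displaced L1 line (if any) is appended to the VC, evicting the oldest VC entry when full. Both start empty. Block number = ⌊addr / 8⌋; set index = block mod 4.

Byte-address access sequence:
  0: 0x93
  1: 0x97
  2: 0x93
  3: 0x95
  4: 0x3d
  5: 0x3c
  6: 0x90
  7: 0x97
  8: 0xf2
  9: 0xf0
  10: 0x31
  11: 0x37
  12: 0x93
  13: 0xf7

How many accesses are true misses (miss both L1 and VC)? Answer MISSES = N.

MISSES = 4

#0 0x93→b18/s2 MISS; vc=[]
#1 0x97→b18/s2 L1-HIT; vc=[]
#2 0x93→b18/s2 L1-HIT; vc=[]
#3 0x95→b18/s2 L1-HIT; vc=[]
#4 0x3d→b7/s3 MISS; vc=[]
#5 0x3c→b7/s3 L1-HIT; vc=[]
#6 0x90→b18/s2 L1-HIT; vc=[]
#7 0x97→b18/s2 L1-HIT; vc=[]
#8 0xf2→b30/s2 MISS; vc=[18]
#9 0xf0→b30/s2 L1-HIT; vc=[18]
#10 0x31→b6/s2 MISS; vc=[18,30]
#11 0x37→b6/s2 L1-HIT; vc=[18,30]
#12 0x93→b18/s2 VC-HIT; vc=[6,30]
#13 0xf7→b30/s2 VC-HIT; vc=[6,18]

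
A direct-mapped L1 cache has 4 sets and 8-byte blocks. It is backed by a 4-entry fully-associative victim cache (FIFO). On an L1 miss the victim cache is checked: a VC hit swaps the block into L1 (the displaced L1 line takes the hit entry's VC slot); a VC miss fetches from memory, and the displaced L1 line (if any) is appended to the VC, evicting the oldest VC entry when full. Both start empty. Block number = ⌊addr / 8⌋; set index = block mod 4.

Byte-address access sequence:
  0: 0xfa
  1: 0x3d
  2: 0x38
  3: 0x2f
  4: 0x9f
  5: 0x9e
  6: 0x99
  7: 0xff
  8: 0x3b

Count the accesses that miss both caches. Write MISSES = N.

#0 0xfa→b31/s3 MISS; vc=[]
#1 0x3d→b7/s3 MISS; vc=[31]
#2 0x38→b7/s3 L1-HIT; vc=[31]
#3 0x2f→b5/s1 MISS; vc=[31]
#4 0x9f→b19/s3 MISS; vc=[31,7]
#5 0x9e→b19/s3 L1-HIT; vc=[31,7]
#6 0x99→b19/s3 L1-HIT; vc=[31,7]
#7 0xff→b31/s3 VC-HIT; vc=[19,7]
#8 0x3b→b7/s3 VC-HIT; vc=[19,31]

MISSES = 4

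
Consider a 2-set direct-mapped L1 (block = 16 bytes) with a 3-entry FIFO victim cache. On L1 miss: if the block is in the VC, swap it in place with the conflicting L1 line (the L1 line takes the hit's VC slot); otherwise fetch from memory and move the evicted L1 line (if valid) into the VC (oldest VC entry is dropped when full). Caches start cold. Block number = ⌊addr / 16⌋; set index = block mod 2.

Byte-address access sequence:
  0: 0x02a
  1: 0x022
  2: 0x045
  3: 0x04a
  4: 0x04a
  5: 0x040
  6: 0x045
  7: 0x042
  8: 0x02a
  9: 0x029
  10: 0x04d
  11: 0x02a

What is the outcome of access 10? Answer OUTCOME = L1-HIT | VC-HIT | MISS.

OUTCOME = VC-HIT

  [0] addr=0x2a blk=2 s=0: MISS | VC []
  [1] addr=0x22 blk=2 s=0: L1-HIT | VC []
  [2] addr=0x45 blk=4 s=0: MISS | VC [2]
  [3] addr=0x4a blk=4 s=0: L1-HIT | VC [2]
  [4] addr=0x4a blk=4 s=0: L1-HIT | VC [2]
  [5] addr=0x40 blk=4 s=0: L1-HIT | VC [2]
  [6] addr=0x45 blk=4 s=0: L1-HIT | VC [2]
  [7] addr=0x42 blk=4 s=0: L1-HIT | VC [2]
  [8] addr=0x2a blk=2 s=0: VC-HIT | VC [4]
  [9] addr=0x29 blk=2 s=0: L1-HIT | VC [4]
  [10] addr=0x4d blk=4 s=0: VC-HIT | VC [2]
  [11] addr=0x2a blk=2 s=0: VC-HIT | VC [4]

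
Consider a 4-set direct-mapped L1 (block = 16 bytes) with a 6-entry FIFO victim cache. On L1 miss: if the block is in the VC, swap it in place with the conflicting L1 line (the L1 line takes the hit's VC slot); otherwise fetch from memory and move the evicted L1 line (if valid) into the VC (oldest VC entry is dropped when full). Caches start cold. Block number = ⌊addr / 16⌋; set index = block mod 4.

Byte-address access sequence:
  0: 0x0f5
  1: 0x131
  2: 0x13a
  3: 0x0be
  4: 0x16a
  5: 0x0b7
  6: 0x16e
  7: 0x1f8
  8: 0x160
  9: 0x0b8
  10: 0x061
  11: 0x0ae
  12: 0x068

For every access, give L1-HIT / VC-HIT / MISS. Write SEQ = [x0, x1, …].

0: 0xf5 (blk 15, set 3) → MISS  vc=[]
1: 0x131 (blk 19, set 3) → MISS  vc=[15]
2: 0x13a (blk 19, set 3) → L1-HIT  vc=[15]
3: 0xbe (blk 11, set 3) → MISS  vc=[15, 19]
4: 0x16a (blk 22, set 2) → MISS  vc=[15, 19]
5: 0xb7 (blk 11, set 3) → L1-HIT  vc=[15, 19]
6: 0x16e (blk 22, set 2) → L1-HIT  vc=[15, 19]
7: 0x1f8 (blk 31, set 3) → MISS  vc=[15, 19, 11]
8: 0x160 (blk 22, set 2) → L1-HIT  vc=[15, 19, 11]
9: 0xb8 (blk 11, set 3) → VC-HIT  vc=[15, 19, 31]
10: 0x61 (blk 6, set 2) → MISS  vc=[15, 19, 31, 22]
11: 0xae (blk 10, set 2) → MISS  vc=[15, 19, 31, 22, 6]
12: 0x68 (blk 6, set 2) → VC-HIT  vc=[15, 19, 31, 22, 10]

SEQ = [MISS, MISS, L1-HIT, MISS, MISS, L1-HIT, L1-HIT, MISS, L1-HIT, VC-HIT, MISS, MISS, VC-HIT]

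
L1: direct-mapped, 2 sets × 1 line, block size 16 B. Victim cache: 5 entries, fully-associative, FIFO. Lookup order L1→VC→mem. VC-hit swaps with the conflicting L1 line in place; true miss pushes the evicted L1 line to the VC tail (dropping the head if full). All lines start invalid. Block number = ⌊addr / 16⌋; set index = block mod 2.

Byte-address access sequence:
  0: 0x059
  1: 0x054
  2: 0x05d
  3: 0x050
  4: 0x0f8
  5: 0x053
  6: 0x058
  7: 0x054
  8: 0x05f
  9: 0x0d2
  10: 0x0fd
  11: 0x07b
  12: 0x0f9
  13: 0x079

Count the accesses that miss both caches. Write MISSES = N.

MISSES = 4

  [0] addr=0x59 blk=5 s=1: MISS | VC []
  [1] addr=0x54 blk=5 s=1: L1-HIT | VC []
  [2] addr=0x5d blk=5 s=1: L1-HIT | VC []
  [3] addr=0x50 blk=5 s=1: L1-HIT | VC []
  [4] addr=0xf8 blk=15 s=1: MISS | VC [5]
  [5] addr=0x53 blk=5 s=1: VC-HIT | VC [15]
  [6] addr=0x58 blk=5 s=1: L1-HIT | VC [15]
  [7] addr=0x54 blk=5 s=1: L1-HIT | VC [15]
  [8] addr=0x5f blk=5 s=1: L1-HIT | VC [15]
  [9] addr=0xd2 blk=13 s=1: MISS | VC [15, 5]
  [10] addr=0xfd blk=15 s=1: VC-HIT | VC [13, 5]
  [11] addr=0x7b blk=7 s=1: MISS | VC [13, 5, 15]
  [12] addr=0xf9 blk=15 s=1: VC-HIT | VC [13, 5, 7]
  [13] addr=0x79 blk=7 s=1: VC-HIT | VC [13, 5, 15]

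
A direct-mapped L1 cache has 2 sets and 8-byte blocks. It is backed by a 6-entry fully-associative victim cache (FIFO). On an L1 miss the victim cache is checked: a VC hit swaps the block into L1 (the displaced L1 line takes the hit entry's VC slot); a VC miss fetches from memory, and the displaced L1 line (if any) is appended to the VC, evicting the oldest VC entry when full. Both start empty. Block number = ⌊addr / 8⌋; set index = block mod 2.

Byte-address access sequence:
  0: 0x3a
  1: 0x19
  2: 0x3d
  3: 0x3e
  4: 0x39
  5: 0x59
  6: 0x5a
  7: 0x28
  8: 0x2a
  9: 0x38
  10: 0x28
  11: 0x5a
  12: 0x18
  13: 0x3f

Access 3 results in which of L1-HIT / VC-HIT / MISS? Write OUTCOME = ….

0: 0x3a (blk 7, set 1) → MISS  vc=[]
1: 0x19 (blk 3, set 1) → MISS  vc=[7]
2: 0x3d (blk 7, set 1) → VC-HIT  vc=[3]
3: 0x3e (blk 7, set 1) → L1-HIT  vc=[3]
4: 0x39 (blk 7, set 1) → L1-HIT  vc=[3]
5: 0x59 (blk 11, set 1) → MISS  vc=[3, 7]
6: 0x5a (blk 11, set 1) → L1-HIT  vc=[3, 7]
7: 0x28 (blk 5, set 1) → MISS  vc=[3, 7, 11]
8: 0x2a (blk 5, set 1) → L1-HIT  vc=[3, 7, 11]
9: 0x38 (blk 7, set 1) → VC-HIT  vc=[3, 5, 11]
10: 0x28 (blk 5, set 1) → VC-HIT  vc=[3, 7, 11]
11: 0x5a (blk 11, set 1) → VC-HIT  vc=[3, 7, 5]
12: 0x18 (blk 3, set 1) → VC-HIT  vc=[11, 7, 5]
13: 0x3f (blk 7, set 1) → VC-HIT  vc=[11, 3, 5]

OUTCOME = L1-HIT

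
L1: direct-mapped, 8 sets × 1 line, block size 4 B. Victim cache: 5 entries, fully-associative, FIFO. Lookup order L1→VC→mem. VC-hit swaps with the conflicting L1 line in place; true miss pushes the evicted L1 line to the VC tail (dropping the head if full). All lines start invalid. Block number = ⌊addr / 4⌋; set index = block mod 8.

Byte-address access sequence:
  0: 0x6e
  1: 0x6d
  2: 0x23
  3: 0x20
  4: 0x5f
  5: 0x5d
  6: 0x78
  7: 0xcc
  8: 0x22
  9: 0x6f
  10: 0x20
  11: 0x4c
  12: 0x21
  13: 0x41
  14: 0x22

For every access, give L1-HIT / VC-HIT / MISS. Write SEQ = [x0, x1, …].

  [0] addr=0x6e blk=27 s=3: MISS | VC []
  [1] addr=0x6d blk=27 s=3: L1-HIT | VC []
  [2] addr=0x23 blk=8 s=0: MISS | VC []
  [3] addr=0x20 blk=8 s=0: L1-HIT | VC []
  [4] addr=0x5f blk=23 s=7: MISS | VC []
  [5] addr=0x5d blk=23 s=7: L1-HIT | VC []
  [6] addr=0x78 blk=30 s=6: MISS | VC []
  [7] addr=0xcc blk=51 s=3: MISS | VC [27]
  [8] addr=0x22 blk=8 s=0: L1-HIT | VC [27]
  [9] addr=0x6f blk=27 s=3: VC-HIT | VC [51]
  [10] addr=0x20 blk=8 s=0: L1-HIT | VC [51]
  [11] addr=0x4c blk=19 s=3: MISS | VC [51, 27]
  [12] addr=0x21 blk=8 s=0: L1-HIT | VC [51, 27]
  [13] addr=0x41 blk=16 s=0: MISS | VC [51, 27, 8]
  [14] addr=0x22 blk=8 s=0: VC-HIT | VC [51, 27, 16]

SEQ = [MISS, L1-HIT, MISS, L1-HIT, MISS, L1-HIT, MISS, MISS, L1-HIT, VC-HIT, L1-HIT, MISS, L1-HIT, MISS, VC-HIT]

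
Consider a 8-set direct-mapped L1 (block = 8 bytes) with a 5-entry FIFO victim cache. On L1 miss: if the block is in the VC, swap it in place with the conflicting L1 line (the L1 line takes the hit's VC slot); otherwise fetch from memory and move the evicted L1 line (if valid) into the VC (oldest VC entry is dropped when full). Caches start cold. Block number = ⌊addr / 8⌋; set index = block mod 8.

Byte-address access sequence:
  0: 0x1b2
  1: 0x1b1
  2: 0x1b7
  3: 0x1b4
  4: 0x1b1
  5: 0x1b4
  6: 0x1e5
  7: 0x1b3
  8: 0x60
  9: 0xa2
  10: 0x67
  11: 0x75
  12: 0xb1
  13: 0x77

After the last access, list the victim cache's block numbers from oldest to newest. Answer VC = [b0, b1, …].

VC = [60, 20, 54, 22]

0: 0x1b2 (blk 54, set 6) → MISS  vc=[]
1: 0x1b1 (blk 54, set 6) → L1-HIT  vc=[]
2: 0x1b7 (blk 54, set 6) → L1-HIT  vc=[]
3: 0x1b4 (blk 54, set 6) → L1-HIT  vc=[]
4: 0x1b1 (blk 54, set 6) → L1-HIT  vc=[]
5: 0x1b4 (blk 54, set 6) → L1-HIT  vc=[]
6: 0x1e5 (blk 60, set 4) → MISS  vc=[]
7: 0x1b3 (blk 54, set 6) → L1-HIT  vc=[]
8: 0x60 (blk 12, set 4) → MISS  vc=[60]
9: 0xa2 (blk 20, set 4) → MISS  vc=[60, 12]
10: 0x67 (blk 12, set 4) → VC-HIT  vc=[60, 20]
11: 0x75 (blk 14, set 6) → MISS  vc=[60, 20, 54]
12: 0xb1 (blk 22, set 6) → MISS  vc=[60, 20, 54, 14]
13: 0x77 (blk 14, set 6) → VC-HIT  vc=[60, 20, 54, 22]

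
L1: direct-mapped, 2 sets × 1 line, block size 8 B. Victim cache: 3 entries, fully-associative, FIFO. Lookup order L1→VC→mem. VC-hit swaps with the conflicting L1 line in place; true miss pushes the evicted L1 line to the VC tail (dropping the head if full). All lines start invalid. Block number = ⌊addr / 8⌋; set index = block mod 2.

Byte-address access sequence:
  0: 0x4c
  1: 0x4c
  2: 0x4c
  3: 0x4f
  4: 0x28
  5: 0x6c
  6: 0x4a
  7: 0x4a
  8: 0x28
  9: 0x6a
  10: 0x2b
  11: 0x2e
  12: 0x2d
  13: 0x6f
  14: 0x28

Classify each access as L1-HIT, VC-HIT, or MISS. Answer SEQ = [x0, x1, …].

SEQ = [MISS, L1-HIT, L1-HIT, L1-HIT, MISS, MISS, VC-HIT, L1-HIT, VC-HIT, VC-HIT, VC-HIT, L1-HIT, L1-HIT, VC-HIT, VC-HIT]

#0 0x4c→b9/s1 MISS; vc=[]
#1 0x4c→b9/s1 L1-HIT; vc=[]
#2 0x4c→b9/s1 L1-HIT; vc=[]
#3 0x4f→b9/s1 L1-HIT; vc=[]
#4 0x28→b5/s1 MISS; vc=[9]
#5 0x6c→b13/s1 MISS; vc=[9,5]
#6 0x4a→b9/s1 VC-HIT; vc=[13,5]
#7 0x4a→b9/s1 L1-HIT; vc=[13,5]
#8 0x28→b5/s1 VC-HIT; vc=[13,9]
#9 0x6a→b13/s1 VC-HIT; vc=[5,9]
#10 0x2b→b5/s1 VC-HIT; vc=[13,9]
#11 0x2e→b5/s1 L1-HIT; vc=[13,9]
#12 0x2d→b5/s1 L1-HIT; vc=[13,9]
#13 0x6f→b13/s1 VC-HIT; vc=[5,9]
#14 0x28→b5/s1 VC-HIT; vc=[13,9]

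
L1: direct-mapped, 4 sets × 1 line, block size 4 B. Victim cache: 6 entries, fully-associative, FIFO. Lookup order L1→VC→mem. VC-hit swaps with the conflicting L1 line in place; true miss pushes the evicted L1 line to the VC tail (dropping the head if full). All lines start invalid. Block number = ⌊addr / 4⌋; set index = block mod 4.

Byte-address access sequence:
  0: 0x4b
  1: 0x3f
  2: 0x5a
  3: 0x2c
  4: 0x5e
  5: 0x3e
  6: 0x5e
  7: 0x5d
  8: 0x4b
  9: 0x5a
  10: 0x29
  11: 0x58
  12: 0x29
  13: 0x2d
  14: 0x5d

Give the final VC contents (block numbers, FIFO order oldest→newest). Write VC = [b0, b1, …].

#0 0x4b→b18/s2 MISS; vc=[]
#1 0x3f→b15/s3 MISS; vc=[]
#2 0x5a→b22/s2 MISS; vc=[18]
#3 0x2c→b11/s3 MISS; vc=[18,15]
#4 0x5e→b23/s3 MISS; vc=[18,15,11]
#5 0x3e→b15/s3 VC-HIT; vc=[18,23,11]
#6 0x5e→b23/s3 VC-HIT; vc=[18,15,11]
#7 0x5d→b23/s3 L1-HIT; vc=[18,15,11]
#8 0x4b→b18/s2 VC-HIT; vc=[22,15,11]
#9 0x5a→b22/s2 VC-HIT; vc=[18,15,11]
#10 0x29→b10/s2 MISS; vc=[18,15,11,22]
#11 0x58→b22/s2 VC-HIT; vc=[18,15,11,10]
#12 0x29→b10/s2 VC-HIT; vc=[18,15,11,22]
#13 0x2d→b11/s3 VC-HIT; vc=[18,15,23,22]
#14 0x5d→b23/s3 VC-HIT; vc=[18,15,11,22]

VC = [18, 15, 11, 22]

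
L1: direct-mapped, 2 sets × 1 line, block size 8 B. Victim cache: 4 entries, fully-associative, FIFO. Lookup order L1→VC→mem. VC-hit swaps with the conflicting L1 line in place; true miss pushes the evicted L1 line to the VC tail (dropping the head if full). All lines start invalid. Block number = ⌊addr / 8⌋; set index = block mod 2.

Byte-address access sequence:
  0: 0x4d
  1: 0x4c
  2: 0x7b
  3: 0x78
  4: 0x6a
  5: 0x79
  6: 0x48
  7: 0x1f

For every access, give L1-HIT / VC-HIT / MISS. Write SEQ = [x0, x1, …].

SEQ = [MISS, L1-HIT, MISS, L1-HIT, MISS, VC-HIT, VC-HIT, MISS]

0: 0x4d (blk 9, set 1) → MISS  vc=[]
1: 0x4c (blk 9, set 1) → L1-HIT  vc=[]
2: 0x7b (blk 15, set 1) → MISS  vc=[9]
3: 0x78 (blk 15, set 1) → L1-HIT  vc=[9]
4: 0x6a (blk 13, set 1) → MISS  vc=[9, 15]
5: 0x79 (blk 15, set 1) → VC-HIT  vc=[9, 13]
6: 0x48 (blk 9, set 1) → VC-HIT  vc=[15, 13]
7: 0x1f (blk 3, set 1) → MISS  vc=[15, 13, 9]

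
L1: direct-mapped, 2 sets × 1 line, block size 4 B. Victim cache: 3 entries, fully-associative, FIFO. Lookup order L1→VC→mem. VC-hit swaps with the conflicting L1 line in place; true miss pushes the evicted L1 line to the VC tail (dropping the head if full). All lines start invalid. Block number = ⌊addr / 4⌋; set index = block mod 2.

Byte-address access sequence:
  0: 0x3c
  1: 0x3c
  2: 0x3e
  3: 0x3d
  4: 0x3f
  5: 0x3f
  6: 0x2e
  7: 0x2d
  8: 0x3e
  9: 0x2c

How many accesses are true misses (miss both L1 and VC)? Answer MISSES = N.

MISSES = 2

#0 0x3c→b15/s1 MISS; vc=[]
#1 0x3c→b15/s1 L1-HIT; vc=[]
#2 0x3e→b15/s1 L1-HIT; vc=[]
#3 0x3d→b15/s1 L1-HIT; vc=[]
#4 0x3f→b15/s1 L1-HIT; vc=[]
#5 0x3f→b15/s1 L1-HIT; vc=[]
#6 0x2e→b11/s1 MISS; vc=[15]
#7 0x2d→b11/s1 L1-HIT; vc=[15]
#8 0x3e→b15/s1 VC-HIT; vc=[11]
#9 0x2c→b11/s1 VC-HIT; vc=[15]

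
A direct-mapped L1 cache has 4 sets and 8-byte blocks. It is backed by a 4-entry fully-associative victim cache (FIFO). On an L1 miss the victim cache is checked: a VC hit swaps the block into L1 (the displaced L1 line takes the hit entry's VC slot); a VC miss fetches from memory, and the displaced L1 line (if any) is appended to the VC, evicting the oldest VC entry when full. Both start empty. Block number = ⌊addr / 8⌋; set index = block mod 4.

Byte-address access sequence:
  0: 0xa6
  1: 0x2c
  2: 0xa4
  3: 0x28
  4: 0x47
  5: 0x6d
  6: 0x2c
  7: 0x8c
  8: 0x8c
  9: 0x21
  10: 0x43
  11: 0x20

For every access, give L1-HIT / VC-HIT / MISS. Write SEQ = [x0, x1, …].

SEQ = [MISS, MISS, L1-HIT, L1-HIT, MISS, MISS, VC-HIT, MISS, L1-HIT, MISS, VC-HIT, VC-HIT]

0: 0xa6 (blk 20, set 0) → MISS  vc=[]
1: 0x2c (blk 5, set 1) → MISS  vc=[]
2: 0xa4 (blk 20, set 0) → L1-HIT  vc=[]
3: 0x28 (blk 5, set 1) → L1-HIT  vc=[]
4: 0x47 (blk 8, set 0) → MISS  vc=[20]
5: 0x6d (blk 13, set 1) → MISS  vc=[20, 5]
6: 0x2c (blk 5, set 1) → VC-HIT  vc=[20, 13]
7: 0x8c (blk 17, set 1) → MISS  vc=[20, 13, 5]
8: 0x8c (blk 17, set 1) → L1-HIT  vc=[20, 13, 5]
9: 0x21 (blk 4, set 0) → MISS  vc=[20, 13, 5, 8]
10: 0x43 (blk 8, set 0) → VC-HIT  vc=[20, 13, 5, 4]
11: 0x20 (blk 4, set 0) → VC-HIT  vc=[20, 13, 5, 8]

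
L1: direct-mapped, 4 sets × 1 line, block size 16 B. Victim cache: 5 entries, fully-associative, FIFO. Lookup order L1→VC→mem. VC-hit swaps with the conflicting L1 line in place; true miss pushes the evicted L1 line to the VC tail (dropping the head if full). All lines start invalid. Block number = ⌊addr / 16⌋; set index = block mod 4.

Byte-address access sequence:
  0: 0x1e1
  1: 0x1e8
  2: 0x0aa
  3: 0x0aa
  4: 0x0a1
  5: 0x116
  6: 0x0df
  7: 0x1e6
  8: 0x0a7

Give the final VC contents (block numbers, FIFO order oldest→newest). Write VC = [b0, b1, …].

VC = [30, 17]

0: 0x1e1 (blk 30, set 2) → MISS  vc=[]
1: 0x1e8 (blk 30, set 2) → L1-HIT  vc=[]
2: 0xaa (blk 10, set 2) → MISS  vc=[30]
3: 0xaa (blk 10, set 2) → L1-HIT  vc=[30]
4: 0xa1 (blk 10, set 2) → L1-HIT  vc=[30]
5: 0x116 (blk 17, set 1) → MISS  vc=[30]
6: 0xdf (blk 13, set 1) → MISS  vc=[30, 17]
7: 0x1e6 (blk 30, set 2) → VC-HIT  vc=[10, 17]
8: 0xa7 (blk 10, set 2) → VC-HIT  vc=[30, 17]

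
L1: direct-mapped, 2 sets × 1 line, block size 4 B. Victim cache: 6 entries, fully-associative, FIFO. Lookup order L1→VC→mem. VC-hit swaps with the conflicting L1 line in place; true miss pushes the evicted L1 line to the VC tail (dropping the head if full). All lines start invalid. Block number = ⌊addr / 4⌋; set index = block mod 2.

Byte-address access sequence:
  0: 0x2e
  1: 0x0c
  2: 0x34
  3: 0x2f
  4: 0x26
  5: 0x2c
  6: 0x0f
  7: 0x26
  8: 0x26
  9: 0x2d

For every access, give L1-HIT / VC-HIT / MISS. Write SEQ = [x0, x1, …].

SEQ = [MISS, MISS, MISS, VC-HIT, MISS, VC-HIT, VC-HIT, VC-HIT, L1-HIT, VC-HIT]

  [0] addr=0x2e blk=11 s=1: MISS | VC []
  [1] addr=0xc blk=3 s=1: MISS | VC [11]
  [2] addr=0x34 blk=13 s=1: MISS | VC [11, 3]
  [3] addr=0x2f blk=11 s=1: VC-HIT | VC [13, 3]
  [4] addr=0x26 blk=9 s=1: MISS | VC [13, 3, 11]
  [5] addr=0x2c blk=11 s=1: VC-HIT | VC [13, 3, 9]
  [6] addr=0xf blk=3 s=1: VC-HIT | VC [13, 11, 9]
  [7] addr=0x26 blk=9 s=1: VC-HIT | VC [13, 11, 3]
  [8] addr=0x26 blk=9 s=1: L1-HIT | VC [13, 11, 3]
  [9] addr=0x2d blk=11 s=1: VC-HIT | VC [13, 9, 3]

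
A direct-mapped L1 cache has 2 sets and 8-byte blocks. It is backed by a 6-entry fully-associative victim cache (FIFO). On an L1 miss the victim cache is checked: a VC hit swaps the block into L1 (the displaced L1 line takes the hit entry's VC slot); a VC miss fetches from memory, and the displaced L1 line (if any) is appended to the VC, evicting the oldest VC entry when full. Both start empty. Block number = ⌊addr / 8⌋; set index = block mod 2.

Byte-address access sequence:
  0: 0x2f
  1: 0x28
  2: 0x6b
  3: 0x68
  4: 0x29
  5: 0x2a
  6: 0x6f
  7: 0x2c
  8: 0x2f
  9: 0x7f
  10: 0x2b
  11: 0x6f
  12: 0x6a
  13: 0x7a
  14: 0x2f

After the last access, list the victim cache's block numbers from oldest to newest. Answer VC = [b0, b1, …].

VC = [15, 13]

  [0] addr=0x2f blk=5 s=1: MISS | VC []
  [1] addr=0x28 blk=5 s=1: L1-HIT | VC []
  [2] addr=0x6b blk=13 s=1: MISS | VC [5]
  [3] addr=0x68 blk=13 s=1: L1-HIT | VC [5]
  [4] addr=0x29 blk=5 s=1: VC-HIT | VC [13]
  [5] addr=0x2a blk=5 s=1: L1-HIT | VC [13]
  [6] addr=0x6f blk=13 s=1: VC-HIT | VC [5]
  [7] addr=0x2c blk=5 s=1: VC-HIT | VC [13]
  [8] addr=0x2f blk=5 s=1: L1-HIT | VC [13]
  [9] addr=0x7f blk=15 s=1: MISS | VC [13, 5]
  [10] addr=0x2b blk=5 s=1: VC-HIT | VC [13, 15]
  [11] addr=0x6f blk=13 s=1: VC-HIT | VC [5, 15]
  [12] addr=0x6a blk=13 s=1: L1-HIT | VC [5, 15]
  [13] addr=0x7a blk=15 s=1: VC-HIT | VC [5, 13]
  [14] addr=0x2f blk=5 s=1: VC-HIT | VC [15, 13]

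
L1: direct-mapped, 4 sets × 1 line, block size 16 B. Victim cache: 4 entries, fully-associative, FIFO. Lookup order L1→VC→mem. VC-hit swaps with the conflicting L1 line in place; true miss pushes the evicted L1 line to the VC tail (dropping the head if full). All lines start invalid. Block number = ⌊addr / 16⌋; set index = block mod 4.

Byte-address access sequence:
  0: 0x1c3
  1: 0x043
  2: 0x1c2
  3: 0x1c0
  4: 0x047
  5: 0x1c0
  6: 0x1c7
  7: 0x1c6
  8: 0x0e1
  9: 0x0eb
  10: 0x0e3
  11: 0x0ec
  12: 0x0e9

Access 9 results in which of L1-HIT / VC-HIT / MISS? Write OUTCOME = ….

0: 0x1c3 (blk 28, set 0) → MISS  vc=[]
1: 0x43 (blk 4, set 0) → MISS  vc=[28]
2: 0x1c2 (blk 28, set 0) → VC-HIT  vc=[4]
3: 0x1c0 (blk 28, set 0) → L1-HIT  vc=[4]
4: 0x47 (blk 4, set 0) → VC-HIT  vc=[28]
5: 0x1c0 (blk 28, set 0) → VC-HIT  vc=[4]
6: 0x1c7 (blk 28, set 0) → L1-HIT  vc=[4]
7: 0x1c6 (blk 28, set 0) → L1-HIT  vc=[4]
8: 0xe1 (blk 14, set 2) → MISS  vc=[4]
9: 0xeb (blk 14, set 2) → L1-HIT  vc=[4]
10: 0xe3 (blk 14, set 2) → L1-HIT  vc=[4]
11: 0xec (blk 14, set 2) → L1-HIT  vc=[4]
12: 0xe9 (blk 14, set 2) → L1-HIT  vc=[4]

OUTCOME = L1-HIT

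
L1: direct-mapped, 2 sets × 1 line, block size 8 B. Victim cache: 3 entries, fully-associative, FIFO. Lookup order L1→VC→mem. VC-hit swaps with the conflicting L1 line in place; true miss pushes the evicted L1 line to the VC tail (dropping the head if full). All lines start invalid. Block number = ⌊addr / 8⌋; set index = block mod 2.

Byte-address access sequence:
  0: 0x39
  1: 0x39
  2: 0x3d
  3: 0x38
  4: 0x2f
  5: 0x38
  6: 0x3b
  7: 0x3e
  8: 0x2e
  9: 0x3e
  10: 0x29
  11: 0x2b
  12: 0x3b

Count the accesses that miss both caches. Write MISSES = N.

MISSES = 2

#0 0x39→b7/s1 MISS; vc=[]
#1 0x39→b7/s1 L1-HIT; vc=[]
#2 0x3d→b7/s1 L1-HIT; vc=[]
#3 0x38→b7/s1 L1-HIT; vc=[]
#4 0x2f→b5/s1 MISS; vc=[7]
#5 0x38→b7/s1 VC-HIT; vc=[5]
#6 0x3b→b7/s1 L1-HIT; vc=[5]
#7 0x3e→b7/s1 L1-HIT; vc=[5]
#8 0x2e→b5/s1 VC-HIT; vc=[7]
#9 0x3e→b7/s1 VC-HIT; vc=[5]
#10 0x29→b5/s1 VC-HIT; vc=[7]
#11 0x2b→b5/s1 L1-HIT; vc=[7]
#12 0x3b→b7/s1 VC-HIT; vc=[5]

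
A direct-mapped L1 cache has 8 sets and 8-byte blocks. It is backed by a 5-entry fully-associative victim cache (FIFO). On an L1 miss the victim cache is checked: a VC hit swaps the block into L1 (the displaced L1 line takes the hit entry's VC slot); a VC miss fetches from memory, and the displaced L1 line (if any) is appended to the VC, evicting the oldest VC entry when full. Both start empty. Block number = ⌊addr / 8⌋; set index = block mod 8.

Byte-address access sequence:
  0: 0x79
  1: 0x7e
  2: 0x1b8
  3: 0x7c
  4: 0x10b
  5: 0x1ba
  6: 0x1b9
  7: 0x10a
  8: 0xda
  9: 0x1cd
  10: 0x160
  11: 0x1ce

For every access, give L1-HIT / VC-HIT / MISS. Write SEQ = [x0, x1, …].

0: 0x79 (blk 15, set 7) → MISS  vc=[]
1: 0x7e (blk 15, set 7) → L1-HIT  vc=[]
2: 0x1b8 (blk 55, set 7) → MISS  vc=[15]
3: 0x7c (blk 15, set 7) → VC-HIT  vc=[55]
4: 0x10b (blk 33, set 1) → MISS  vc=[55]
5: 0x1ba (blk 55, set 7) → VC-HIT  vc=[15]
6: 0x1b9 (blk 55, set 7) → L1-HIT  vc=[15]
7: 0x10a (blk 33, set 1) → L1-HIT  vc=[15]
8: 0xda (blk 27, set 3) → MISS  vc=[15]
9: 0x1cd (blk 57, set 1) → MISS  vc=[15, 33]
10: 0x160 (blk 44, set 4) → MISS  vc=[15, 33]
11: 0x1ce (blk 57, set 1) → L1-HIT  vc=[15, 33]

SEQ = [MISS, L1-HIT, MISS, VC-HIT, MISS, VC-HIT, L1-HIT, L1-HIT, MISS, MISS, MISS, L1-HIT]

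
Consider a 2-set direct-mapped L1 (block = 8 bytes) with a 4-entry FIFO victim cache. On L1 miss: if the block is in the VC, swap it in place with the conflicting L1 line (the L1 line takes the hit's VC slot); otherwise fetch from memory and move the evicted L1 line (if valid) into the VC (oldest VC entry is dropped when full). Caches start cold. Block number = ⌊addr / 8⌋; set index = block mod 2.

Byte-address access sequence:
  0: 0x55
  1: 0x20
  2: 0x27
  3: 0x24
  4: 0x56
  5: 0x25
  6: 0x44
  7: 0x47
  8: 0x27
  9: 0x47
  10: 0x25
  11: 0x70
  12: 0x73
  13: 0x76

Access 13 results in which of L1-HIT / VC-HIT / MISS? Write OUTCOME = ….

#0 0x55→b10/s0 MISS; vc=[]
#1 0x20→b4/s0 MISS; vc=[10]
#2 0x27→b4/s0 L1-HIT; vc=[10]
#3 0x24→b4/s0 L1-HIT; vc=[10]
#4 0x56→b10/s0 VC-HIT; vc=[4]
#5 0x25→b4/s0 VC-HIT; vc=[10]
#6 0x44→b8/s0 MISS; vc=[10,4]
#7 0x47→b8/s0 L1-HIT; vc=[10,4]
#8 0x27→b4/s0 VC-HIT; vc=[10,8]
#9 0x47→b8/s0 VC-HIT; vc=[10,4]
#10 0x25→b4/s0 VC-HIT; vc=[10,8]
#11 0x70→b14/s0 MISS; vc=[10,8,4]
#12 0x73→b14/s0 L1-HIT; vc=[10,8,4]
#13 0x76→b14/s0 L1-HIT; vc=[10,8,4]

OUTCOME = L1-HIT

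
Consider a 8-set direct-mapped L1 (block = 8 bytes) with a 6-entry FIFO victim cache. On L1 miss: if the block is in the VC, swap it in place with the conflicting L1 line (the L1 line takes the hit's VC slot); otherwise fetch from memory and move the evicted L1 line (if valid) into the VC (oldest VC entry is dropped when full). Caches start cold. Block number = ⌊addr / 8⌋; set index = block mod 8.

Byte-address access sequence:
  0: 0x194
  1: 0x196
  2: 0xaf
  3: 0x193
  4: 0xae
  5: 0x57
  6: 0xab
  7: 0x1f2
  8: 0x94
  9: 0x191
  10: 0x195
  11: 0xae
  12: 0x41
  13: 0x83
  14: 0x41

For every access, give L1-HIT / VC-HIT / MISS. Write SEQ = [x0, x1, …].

SEQ = [MISS, L1-HIT, MISS, L1-HIT, L1-HIT, MISS, L1-HIT, MISS, MISS, VC-HIT, L1-HIT, L1-HIT, MISS, MISS, VC-HIT]

#0 0x194→b50/s2 MISS; vc=[]
#1 0x196→b50/s2 L1-HIT; vc=[]
#2 0xaf→b21/s5 MISS; vc=[]
#3 0x193→b50/s2 L1-HIT; vc=[]
#4 0xae→b21/s5 L1-HIT; vc=[]
#5 0x57→b10/s2 MISS; vc=[50]
#6 0xab→b21/s5 L1-HIT; vc=[50]
#7 0x1f2→b62/s6 MISS; vc=[50]
#8 0x94→b18/s2 MISS; vc=[50,10]
#9 0x191→b50/s2 VC-HIT; vc=[18,10]
#10 0x195→b50/s2 L1-HIT; vc=[18,10]
#11 0xae→b21/s5 L1-HIT; vc=[18,10]
#12 0x41→b8/s0 MISS; vc=[18,10]
#13 0x83→b16/s0 MISS; vc=[18,10,8]
#14 0x41→b8/s0 VC-HIT; vc=[18,10,16]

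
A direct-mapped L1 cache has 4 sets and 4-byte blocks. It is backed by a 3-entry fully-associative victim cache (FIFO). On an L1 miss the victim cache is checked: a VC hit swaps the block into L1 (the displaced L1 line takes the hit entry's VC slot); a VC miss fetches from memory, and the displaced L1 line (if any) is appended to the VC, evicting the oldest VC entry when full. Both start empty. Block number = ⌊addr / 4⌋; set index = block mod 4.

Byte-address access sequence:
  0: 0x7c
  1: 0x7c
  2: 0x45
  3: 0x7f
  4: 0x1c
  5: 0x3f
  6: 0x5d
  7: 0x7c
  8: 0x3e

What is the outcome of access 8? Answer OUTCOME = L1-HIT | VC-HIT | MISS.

0: 0x7c (blk 31, set 3) → MISS  vc=[]
1: 0x7c (blk 31, set 3) → L1-HIT  vc=[]
2: 0x45 (blk 17, set 1) → MISS  vc=[]
3: 0x7f (blk 31, set 3) → L1-HIT  vc=[]
4: 0x1c (blk 7, set 3) → MISS  vc=[31]
5: 0x3f (blk 15, set 3) → MISS  vc=[31, 7]
6: 0x5d (blk 23, set 3) → MISS  vc=[31, 7, 15]
7: 0x7c (blk 31, set 3) → VC-HIT  vc=[23, 7, 15]
8: 0x3e (blk 15, set 3) → VC-HIT  vc=[23, 7, 31]

OUTCOME = VC-HIT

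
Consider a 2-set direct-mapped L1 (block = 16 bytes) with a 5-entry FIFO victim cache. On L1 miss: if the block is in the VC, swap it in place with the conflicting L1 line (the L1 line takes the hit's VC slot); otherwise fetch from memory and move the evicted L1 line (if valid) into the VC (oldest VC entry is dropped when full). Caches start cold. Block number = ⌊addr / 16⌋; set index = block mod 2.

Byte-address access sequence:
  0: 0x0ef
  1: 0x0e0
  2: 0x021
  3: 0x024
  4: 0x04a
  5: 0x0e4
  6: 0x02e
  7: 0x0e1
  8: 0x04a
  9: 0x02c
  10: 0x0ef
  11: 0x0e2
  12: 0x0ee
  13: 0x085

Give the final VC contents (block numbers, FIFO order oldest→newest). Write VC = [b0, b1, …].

VC = [2, 4, 14]

0: 0xef (blk 14, set 0) → MISS  vc=[]
1: 0xe0 (blk 14, set 0) → L1-HIT  vc=[]
2: 0x21 (blk 2, set 0) → MISS  vc=[14]
3: 0x24 (blk 2, set 0) → L1-HIT  vc=[14]
4: 0x4a (blk 4, set 0) → MISS  vc=[14, 2]
5: 0xe4 (blk 14, set 0) → VC-HIT  vc=[4, 2]
6: 0x2e (blk 2, set 0) → VC-HIT  vc=[4, 14]
7: 0xe1 (blk 14, set 0) → VC-HIT  vc=[4, 2]
8: 0x4a (blk 4, set 0) → VC-HIT  vc=[14, 2]
9: 0x2c (blk 2, set 0) → VC-HIT  vc=[14, 4]
10: 0xef (blk 14, set 0) → VC-HIT  vc=[2, 4]
11: 0xe2 (blk 14, set 0) → L1-HIT  vc=[2, 4]
12: 0xee (blk 14, set 0) → L1-HIT  vc=[2, 4]
13: 0x85 (blk 8, set 0) → MISS  vc=[2, 4, 14]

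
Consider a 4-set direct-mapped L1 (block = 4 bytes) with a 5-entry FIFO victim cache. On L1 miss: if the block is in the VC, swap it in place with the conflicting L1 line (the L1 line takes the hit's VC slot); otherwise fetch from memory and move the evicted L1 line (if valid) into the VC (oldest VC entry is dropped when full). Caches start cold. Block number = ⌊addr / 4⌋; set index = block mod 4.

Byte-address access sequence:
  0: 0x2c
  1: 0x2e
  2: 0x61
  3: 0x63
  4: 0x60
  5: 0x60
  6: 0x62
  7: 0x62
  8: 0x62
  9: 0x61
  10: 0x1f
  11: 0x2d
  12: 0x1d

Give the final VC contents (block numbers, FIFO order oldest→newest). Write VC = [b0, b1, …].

0: 0x2c (blk 11, set 3) → MISS  vc=[]
1: 0x2e (blk 11, set 3) → L1-HIT  vc=[]
2: 0x61 (blk 24, set 0) → MISS  vc=[]
3: 0x63 (blk 24, set 0) → L1-HIT  vc=[]
4: 0x60 (blk 24, set 0) → L1-HIT  vc=[]
5: 0x60 (blk 24, set 0) → L1-HIT  vc=[]
6: 0x62 (blk 24, set 0) → L1-HIT  vc=[]
7: 0x62 (blk 24, set 0) → L1-HIT  vc=[]
8: 0x62 (blk 24, set 0) → L1-HIT  vc=[]
9: 0x61 (blk 24, set 0) → L1-HIT  vc=[]
10: 0x1f (blk 7, set 3) → MISS  vc=[11]
11: 0x2d (blk 11, set 3) → VC-HIT  vc=[7]
12: 0x1d (blk 7, set 3) → VC-HIT  vc=[11]

VC = [11]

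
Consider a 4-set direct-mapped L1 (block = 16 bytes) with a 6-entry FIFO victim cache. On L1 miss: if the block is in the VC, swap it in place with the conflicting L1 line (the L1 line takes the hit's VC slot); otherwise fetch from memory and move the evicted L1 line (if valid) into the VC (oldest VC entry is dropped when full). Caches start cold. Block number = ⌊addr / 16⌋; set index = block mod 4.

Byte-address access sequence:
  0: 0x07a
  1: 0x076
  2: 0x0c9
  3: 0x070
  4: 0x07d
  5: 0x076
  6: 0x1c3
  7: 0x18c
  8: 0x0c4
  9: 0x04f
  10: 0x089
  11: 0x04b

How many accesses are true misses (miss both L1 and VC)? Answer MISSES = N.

MISSES = 6

0: 0x7a (blk 7, set 3) → MISS  vc=[]
1: 0x76 (blk 7, set 3) → L1-HIT  vc=[]
2: 0xc9 (blk 12, set 0) → MISS  vc=[]
3: 0x70 (blk 7, set 3) → L1-HIT  vc=[]
4: 0x7d (blk 7, set 3) → L1-HIT  vc=[]
5: 0x76 (blk 7, set 3) → L1-HIT  vc=[]
6: 0x1c3 (blk 28, set 0) → MISS  vc=[12]
7: 0x18c (blk 24, set 0) → MISS  vc=[12, 28]
8: 0xc4 (blk 12, set 0) → VC-HIT  vc=[24, 28]
9: 0x4f (blk 4, set 0) → MISS  vc=[24, 28, 12]
10: 0x89 (blk 8, set 0) → MISS  vc=[24, 28, 12, 4]
11: 0x4b (blk 4, set 0) → VC-HIT  vc=[24, 28, 12, 8]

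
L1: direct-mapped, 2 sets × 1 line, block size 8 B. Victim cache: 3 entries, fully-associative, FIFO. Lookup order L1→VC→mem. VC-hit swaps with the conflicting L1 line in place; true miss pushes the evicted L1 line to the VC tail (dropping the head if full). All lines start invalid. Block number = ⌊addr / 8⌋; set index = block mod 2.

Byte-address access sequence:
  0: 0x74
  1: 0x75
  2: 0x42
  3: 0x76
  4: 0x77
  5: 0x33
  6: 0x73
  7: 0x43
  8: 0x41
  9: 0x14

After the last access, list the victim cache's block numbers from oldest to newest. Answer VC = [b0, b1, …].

#0 0x74→b14/s0 MISS; vc=[]
#1 0x75→b14/s0 L1-HIT; vc=[]
#2 0x42→b8/s0 MISS; vc=[14]
#3 0x76→b14/s0 VC-HIT; vc=[8]
#4 0x77→b14/s0 L1-HIT; vc=[8]
#5 0x33→b6/s0 MISS; vc=[8,14]
#6 0x73→b14/s0 VC-HIT; vc=[8,6]
#7 0x43→b8/s0 VC-HIT; vc=[14,6]
#8 0x41→b8/s0 L1-HIT; vc=[14,6]
#9 0x14→b2/s0 MISS; vc=[14,6,8]

VC = [14, 6, 8]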